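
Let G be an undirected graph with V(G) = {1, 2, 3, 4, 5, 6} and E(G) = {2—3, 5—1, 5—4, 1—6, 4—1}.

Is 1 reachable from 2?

No

Explore from 2.
Distance 1: reach 3.
The search is exhausted without reaching 1; it lies in a different component.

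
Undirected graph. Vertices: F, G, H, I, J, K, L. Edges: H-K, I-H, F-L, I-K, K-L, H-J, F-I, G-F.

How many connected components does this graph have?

1

From F: component {F, G, H, I, J, K, L}.
That's 1 component.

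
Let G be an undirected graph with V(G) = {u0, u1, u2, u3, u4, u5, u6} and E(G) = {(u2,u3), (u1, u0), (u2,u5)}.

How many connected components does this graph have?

4

From u0: component {u0, u1}.
From u2: component {u2, u3, u5}.
From u4: component {u4}.
From u6: component {u6}.
That's 4 components.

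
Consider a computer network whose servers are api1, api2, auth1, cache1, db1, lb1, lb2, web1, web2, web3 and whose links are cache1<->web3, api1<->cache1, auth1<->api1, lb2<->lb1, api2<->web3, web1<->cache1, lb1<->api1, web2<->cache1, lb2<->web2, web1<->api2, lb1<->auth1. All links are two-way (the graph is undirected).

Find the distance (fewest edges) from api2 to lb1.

Distance 0: api2.
Distance 1: web1, web3.
Distance 2: cache1.
Distance 3: api1, web2.
Distance 4: auth1, lb1, lb2 — contains lb1.

4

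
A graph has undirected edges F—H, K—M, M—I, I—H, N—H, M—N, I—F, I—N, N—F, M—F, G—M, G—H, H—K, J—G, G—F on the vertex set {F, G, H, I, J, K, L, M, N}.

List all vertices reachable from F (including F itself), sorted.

Start at F.
Its neighbours: G, H, I, M, N.
Then their neighbours: J, K.
Nothing further is reachable.

F, G, H, I, J, K, M, N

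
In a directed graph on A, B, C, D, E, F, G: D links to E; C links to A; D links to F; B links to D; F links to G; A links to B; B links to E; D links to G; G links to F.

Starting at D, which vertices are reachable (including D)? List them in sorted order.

D, E, F, G

Start at D.
Its neighbours: E, F, G.
Nothing further is reachable.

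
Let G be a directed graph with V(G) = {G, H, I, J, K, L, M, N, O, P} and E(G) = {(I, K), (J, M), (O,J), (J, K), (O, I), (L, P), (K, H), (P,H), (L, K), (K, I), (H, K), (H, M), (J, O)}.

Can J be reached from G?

G has no outgoing edges, so nothing is reachable from it.

No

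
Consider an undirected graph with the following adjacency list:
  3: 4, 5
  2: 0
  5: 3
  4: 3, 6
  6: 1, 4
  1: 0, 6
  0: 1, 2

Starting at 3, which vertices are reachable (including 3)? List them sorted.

Start at 3.
Its neighbours: 4, 5.
Then their neighbours: 6.
Then next layer: 1.
Then next layer: 0.
Then next layer: 2.
Every vertex is now reached.

0, 1, 2, 3, 4, 5, 6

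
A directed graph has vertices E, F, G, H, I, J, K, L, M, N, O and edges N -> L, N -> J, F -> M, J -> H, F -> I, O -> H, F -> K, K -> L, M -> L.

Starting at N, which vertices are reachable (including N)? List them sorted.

H, J, L, N

Start at N.
Its neighbours: J, L.
Then their neighbours: H.
Nothing further is reachable.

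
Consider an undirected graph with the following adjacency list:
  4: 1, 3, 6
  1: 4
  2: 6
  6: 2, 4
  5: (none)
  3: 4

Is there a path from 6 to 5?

Explore from 6.
Distance 1: reach 2, 4.
Distance 2: reach 1, 3.
The search is exhausted without reaching 5; it lies in a different component.

No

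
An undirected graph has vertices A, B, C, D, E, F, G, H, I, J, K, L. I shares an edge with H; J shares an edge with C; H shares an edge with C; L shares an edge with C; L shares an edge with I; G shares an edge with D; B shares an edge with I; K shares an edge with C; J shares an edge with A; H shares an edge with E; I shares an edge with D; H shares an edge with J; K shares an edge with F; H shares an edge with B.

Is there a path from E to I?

Explore from E.
Distance 1: reach H.
Distance 2: reach B, C, I, J.
Found I.

Yes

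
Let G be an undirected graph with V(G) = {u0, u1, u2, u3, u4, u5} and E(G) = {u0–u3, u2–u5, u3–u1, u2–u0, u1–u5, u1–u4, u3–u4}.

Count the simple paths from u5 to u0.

u5–u1–u3–u0
u5–u1–u4–u3–u0
u5–u2–u0

3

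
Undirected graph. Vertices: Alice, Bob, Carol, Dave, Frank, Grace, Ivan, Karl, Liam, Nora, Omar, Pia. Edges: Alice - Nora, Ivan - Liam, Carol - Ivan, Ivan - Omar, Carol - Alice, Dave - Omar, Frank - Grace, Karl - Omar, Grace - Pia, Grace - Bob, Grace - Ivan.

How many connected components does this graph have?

From Alice: component {Alice, Bob, Carol, Dave, Frank, Grace, Ivan, Karl, Liam, Nora, Omar, Pia}.
That's 1 component.

1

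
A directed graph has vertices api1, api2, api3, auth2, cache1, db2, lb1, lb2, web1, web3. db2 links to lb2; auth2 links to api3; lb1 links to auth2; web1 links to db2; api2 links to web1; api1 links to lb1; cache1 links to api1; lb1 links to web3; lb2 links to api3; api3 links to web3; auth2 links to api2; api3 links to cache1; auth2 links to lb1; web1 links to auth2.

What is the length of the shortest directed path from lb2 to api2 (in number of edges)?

6

Distance 0: lb2.
Distance 1: api3.
Distance 2: cache1, web3.
Distance 3: api1.
Distance 4: lb1.
Distance 5: auth2.
Distance 6: api2 — contains api2.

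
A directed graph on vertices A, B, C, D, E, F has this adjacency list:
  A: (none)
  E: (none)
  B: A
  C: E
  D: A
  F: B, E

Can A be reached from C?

Explore from C.
Distance 1: reach E.
The search from C is exhausted; no directed path reaches A.

No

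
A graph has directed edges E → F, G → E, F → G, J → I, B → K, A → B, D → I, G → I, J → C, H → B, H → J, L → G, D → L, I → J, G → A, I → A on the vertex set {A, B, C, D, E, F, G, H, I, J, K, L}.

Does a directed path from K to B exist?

No

K has no outgoing edges, so nothing is reachable from it.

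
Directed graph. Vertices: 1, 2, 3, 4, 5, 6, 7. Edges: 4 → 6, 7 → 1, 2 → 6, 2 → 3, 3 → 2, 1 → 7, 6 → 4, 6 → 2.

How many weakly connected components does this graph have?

From 1: component {1, 7}.
From 2: component {2, 3, 4, 6}.
From 5: component {5}.
That's 3 components.

3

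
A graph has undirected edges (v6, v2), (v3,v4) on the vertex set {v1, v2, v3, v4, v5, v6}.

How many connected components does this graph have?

From v1: component {v1}.
From v2: component {v2, v6}.
From v3: component {v3, v4}.
From v5: component {v5}.
That's 4 components.

4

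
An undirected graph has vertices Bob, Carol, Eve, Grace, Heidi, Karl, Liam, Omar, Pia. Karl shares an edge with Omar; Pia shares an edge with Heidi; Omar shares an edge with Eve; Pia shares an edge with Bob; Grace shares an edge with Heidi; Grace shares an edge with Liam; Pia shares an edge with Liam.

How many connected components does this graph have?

3

From Bob: component {Bob, Grace, Heidi, Liam, Pia}.
From Carol: component {Carol}.
From Eve: component {Eve, Karl, Omar}.
That's 3 components.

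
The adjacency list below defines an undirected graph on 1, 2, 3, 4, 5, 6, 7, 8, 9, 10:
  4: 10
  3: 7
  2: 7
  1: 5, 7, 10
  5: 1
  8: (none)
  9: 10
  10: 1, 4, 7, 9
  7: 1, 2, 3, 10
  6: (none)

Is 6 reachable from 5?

Explore from 5.
Distance 1: reach 1.
Distance 2: reach 7, 10.
Distance 3: reach 2, 3, 4, 9.
The search is exhausted without reaching 6; it lies in a different component.

No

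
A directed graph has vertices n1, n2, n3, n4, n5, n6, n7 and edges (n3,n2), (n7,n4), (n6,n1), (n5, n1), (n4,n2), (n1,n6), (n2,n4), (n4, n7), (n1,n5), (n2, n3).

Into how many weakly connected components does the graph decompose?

From n1: component {n1, n5, n6}.
From n2: component {n2, n3, n4, n7}.
That's 2 components.

2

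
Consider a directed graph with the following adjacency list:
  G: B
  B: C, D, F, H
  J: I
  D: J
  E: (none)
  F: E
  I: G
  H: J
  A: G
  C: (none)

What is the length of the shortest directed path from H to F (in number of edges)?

Distance 0: H.
Distance 1: J.
Distance 2: I.
Distance 3: G.
Distance 4: B.
Distance 5: C, D, F — contains F.

5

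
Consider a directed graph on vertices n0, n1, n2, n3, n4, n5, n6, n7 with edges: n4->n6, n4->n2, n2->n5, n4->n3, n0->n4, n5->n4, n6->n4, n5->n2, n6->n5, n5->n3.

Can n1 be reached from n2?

Explore from n2.
Distance 1: reach n5.
Distance 2: reach n3, n4.
Distance 3: reach n6.
The search from n2 is exhausted; no directed path reaches n1.

No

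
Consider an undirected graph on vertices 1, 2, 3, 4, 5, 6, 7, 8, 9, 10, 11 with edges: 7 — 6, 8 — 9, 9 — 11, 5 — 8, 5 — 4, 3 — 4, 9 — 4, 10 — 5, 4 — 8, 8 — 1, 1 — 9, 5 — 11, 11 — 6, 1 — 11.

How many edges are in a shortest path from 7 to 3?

5

Distance 0: 7.
Distance 1: 6.
Distance 2: 11.
Distance 3: 1, 5, 9.
Distance 4: 4, 8, 10.
Distance 5: 3 — contains 3.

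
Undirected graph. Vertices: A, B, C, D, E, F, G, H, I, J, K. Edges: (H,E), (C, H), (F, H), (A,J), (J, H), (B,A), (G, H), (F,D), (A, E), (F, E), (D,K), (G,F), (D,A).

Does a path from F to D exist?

Yes

Explore from F.
Distance 1: reach D, E, G, H.
Found D.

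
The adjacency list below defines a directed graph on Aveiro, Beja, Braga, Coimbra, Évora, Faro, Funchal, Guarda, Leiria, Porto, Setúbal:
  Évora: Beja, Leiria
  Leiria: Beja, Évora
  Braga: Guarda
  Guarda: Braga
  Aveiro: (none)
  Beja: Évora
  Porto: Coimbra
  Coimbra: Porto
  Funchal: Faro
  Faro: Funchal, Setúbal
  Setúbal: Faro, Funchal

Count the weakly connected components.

5

From Aveiro: component {Aveiro}.
From Beja: component {Beja, Évora, Leiria}.
From Braga: component {Braga, Guarda}.
From Coimbra: component {Coimbra, Porto}.
From Faro: component {Faro, Funchal, Setúbal}.
That's 5 components.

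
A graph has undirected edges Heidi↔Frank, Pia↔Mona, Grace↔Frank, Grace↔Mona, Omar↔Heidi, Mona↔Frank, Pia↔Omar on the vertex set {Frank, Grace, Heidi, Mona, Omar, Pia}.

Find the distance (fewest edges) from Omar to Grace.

3

Distance 0: Omar.
Distance 1: Heidi, Pia.
Distance 2: Frank, Mona.
Distance 3: Grace — contains Grace.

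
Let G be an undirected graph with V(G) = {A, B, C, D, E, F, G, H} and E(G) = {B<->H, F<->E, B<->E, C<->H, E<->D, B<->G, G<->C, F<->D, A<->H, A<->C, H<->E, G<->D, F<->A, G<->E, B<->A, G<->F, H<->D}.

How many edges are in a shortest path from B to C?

2

Distance 0: B.
Distance 1: A, E, G, H.
Distance 2: C, D, F — contains C.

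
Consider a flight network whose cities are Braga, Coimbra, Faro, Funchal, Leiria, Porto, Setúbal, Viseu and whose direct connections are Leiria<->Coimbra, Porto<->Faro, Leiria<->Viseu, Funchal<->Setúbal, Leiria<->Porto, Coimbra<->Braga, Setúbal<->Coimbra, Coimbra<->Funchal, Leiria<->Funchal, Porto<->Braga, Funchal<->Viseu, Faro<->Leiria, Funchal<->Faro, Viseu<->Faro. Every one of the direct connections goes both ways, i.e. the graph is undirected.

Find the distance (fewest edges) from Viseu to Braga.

3

Distance 0: Viseu.
Distance 1: Faro, Funchal, Leiria.
Distance 2: Coimbra, Porto, Setúbal.
Distance 3: Braga — contains Braga.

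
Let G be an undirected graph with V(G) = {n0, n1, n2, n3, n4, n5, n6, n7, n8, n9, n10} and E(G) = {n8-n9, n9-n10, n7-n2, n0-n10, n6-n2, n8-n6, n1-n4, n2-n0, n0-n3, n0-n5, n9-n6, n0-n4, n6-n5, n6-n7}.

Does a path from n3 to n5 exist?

Explore from n3.
Distance 1: reach n0.
Distance 2: reach n2, n4, n5, n10.
Found n5.

Yes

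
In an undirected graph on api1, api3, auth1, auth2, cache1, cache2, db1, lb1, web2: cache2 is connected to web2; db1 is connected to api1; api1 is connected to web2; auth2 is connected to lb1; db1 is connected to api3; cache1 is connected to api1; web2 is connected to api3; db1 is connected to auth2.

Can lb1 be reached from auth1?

No

auth1 has no edges, so nothing is reachable from it.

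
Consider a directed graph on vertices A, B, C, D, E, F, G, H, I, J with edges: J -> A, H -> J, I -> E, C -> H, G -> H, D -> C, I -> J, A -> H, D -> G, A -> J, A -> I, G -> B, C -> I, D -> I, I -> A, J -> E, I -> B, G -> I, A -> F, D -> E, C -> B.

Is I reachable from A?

Yes

Explore from A.
Distance 1: reach F, H, I, J.
Found I.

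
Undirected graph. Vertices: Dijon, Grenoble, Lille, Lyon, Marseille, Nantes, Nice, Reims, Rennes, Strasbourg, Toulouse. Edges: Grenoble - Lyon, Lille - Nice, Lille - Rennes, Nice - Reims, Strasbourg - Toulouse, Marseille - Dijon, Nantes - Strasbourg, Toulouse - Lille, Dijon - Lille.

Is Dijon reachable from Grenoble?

Explore from Grenoble.
Distance 1: reach Lyon.
The search is exhausted without reaching Dijon; it lies in a different component.

No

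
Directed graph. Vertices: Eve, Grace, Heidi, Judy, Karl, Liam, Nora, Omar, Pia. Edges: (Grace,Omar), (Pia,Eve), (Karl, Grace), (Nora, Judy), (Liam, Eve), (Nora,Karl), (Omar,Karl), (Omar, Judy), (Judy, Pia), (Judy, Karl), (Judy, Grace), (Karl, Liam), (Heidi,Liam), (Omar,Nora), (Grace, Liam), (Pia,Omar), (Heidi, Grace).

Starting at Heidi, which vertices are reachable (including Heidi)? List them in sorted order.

Start at Heidi.
Its neighbours: Grace, Liam.
Then their neighbours: Eve, Omar.
Then next layer: Judy, Karl, Nora.
Then next layer: Pia.
Every vertex is now reached.

Eve, Grace, Heidi, Judy, Karl, Liam, Nora, Omar, Pia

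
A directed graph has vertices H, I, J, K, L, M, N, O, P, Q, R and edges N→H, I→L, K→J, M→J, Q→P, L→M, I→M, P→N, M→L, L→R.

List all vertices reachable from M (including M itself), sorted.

J, L, M, R

Start at M.
Its neighbours: J, L.
Then their neighbours: R.
Nothing further is reachable.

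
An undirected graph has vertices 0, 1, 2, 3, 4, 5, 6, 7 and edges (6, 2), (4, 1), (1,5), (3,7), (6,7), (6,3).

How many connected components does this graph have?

From 0: component {0}.
From 1: component {1, 4, 5}.
From 2: component {2, 3, 6, 7}.
That's 3 components.

3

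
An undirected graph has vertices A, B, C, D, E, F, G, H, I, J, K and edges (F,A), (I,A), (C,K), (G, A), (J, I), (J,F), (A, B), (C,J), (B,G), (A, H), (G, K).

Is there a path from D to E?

D has no edges, so nothing is reachable from it.

No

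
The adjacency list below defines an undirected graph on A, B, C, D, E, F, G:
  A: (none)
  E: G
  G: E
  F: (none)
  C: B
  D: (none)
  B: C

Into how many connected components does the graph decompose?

5

From A: component {A}.
From B: component {B, C}.
From D: component {D}.
From E: component {E, G}.
From F: component {F}.
That's 5 components.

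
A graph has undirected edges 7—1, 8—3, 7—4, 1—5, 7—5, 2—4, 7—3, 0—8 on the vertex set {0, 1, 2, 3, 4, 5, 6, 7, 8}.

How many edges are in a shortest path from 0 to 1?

4

Distance 0: 0.
Distance 1: 8.
Distance 2: 3.
Distance 3: 7.
Distance 4: 1, 4, 5 — contains 1.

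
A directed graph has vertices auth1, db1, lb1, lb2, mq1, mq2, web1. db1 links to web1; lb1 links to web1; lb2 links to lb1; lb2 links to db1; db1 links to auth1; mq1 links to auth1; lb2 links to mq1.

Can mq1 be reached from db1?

No

Explore from db1.
Distance 1: reach auth1, web1.
The search from db1 is exhausted; no directed path reaches mq1.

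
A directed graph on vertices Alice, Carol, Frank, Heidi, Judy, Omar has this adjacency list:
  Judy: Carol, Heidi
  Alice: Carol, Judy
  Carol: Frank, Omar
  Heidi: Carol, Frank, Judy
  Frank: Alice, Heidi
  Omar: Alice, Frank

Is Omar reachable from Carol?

Explore from Carol.
Distance 1: reach Frank, Omar.
Found Omar.

Yes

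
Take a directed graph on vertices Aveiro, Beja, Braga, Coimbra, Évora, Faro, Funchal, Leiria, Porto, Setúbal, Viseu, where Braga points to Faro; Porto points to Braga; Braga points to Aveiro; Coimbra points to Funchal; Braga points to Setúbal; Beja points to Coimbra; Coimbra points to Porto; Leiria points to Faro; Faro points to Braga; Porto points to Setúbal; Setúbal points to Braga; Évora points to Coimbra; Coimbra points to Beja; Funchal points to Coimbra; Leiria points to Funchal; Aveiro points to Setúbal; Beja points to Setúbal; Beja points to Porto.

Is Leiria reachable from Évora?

No

Explore from Évora.
Distance 1: reach Coimbra.
Distance 2: reach Beja, Funchal, Porto.
Distance 3: reach Braga, Setúbal.
Distance 4: reach Aveiro, Faro.
The search from Évora is exhausted; no directed path reaches Leiria.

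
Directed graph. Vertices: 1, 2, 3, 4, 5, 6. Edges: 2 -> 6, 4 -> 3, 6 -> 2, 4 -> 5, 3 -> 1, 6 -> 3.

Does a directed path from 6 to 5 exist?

Explore from 6.
Distance 1: reach 2, 3.
Distance 2: reach 1.
The search from 6 is exhausted; no directed path reaches 5.

No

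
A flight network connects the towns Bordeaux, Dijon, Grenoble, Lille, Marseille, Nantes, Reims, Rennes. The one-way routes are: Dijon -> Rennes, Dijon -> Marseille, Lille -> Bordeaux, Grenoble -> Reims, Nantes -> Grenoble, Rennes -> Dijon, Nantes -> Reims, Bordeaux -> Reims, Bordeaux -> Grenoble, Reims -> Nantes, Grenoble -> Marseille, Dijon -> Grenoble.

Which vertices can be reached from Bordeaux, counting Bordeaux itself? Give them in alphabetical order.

Bordeaux, Grenoble, Marseille, Nantes, Reims

Start at Bordeaux.
Its neighbours: Grenoble, Reims.
Then their neighbours: Marseille, Nantes.
Nothing further is reachable.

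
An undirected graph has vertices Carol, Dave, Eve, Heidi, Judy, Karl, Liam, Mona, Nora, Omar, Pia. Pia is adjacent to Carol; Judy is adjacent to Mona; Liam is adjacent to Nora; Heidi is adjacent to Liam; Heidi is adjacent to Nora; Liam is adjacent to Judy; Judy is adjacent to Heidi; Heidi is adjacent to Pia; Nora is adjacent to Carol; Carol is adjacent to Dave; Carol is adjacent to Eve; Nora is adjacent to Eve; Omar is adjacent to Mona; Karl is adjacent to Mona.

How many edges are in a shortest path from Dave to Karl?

Distance 0: Dave.
Distance 1: Carol.
Distance 2: Eve, Nora, Pia.
Distance 3: Heidi, Liam.
Distance 4: Judy.
Distance 5: Mona.
Distance 6: Karl, Omar — contains Karl.

6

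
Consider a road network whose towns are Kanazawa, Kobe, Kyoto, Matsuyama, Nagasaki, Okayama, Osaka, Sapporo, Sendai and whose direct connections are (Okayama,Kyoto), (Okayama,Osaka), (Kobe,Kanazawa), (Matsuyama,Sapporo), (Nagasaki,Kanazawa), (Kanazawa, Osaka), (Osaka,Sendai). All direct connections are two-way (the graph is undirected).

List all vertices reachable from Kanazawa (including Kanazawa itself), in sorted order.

Kanazawa, Kobe, Kyoto, Nagasaki, Okayama, Osaka, Sendai

Start at Kanazawa.
Its neighbours: Kobe, Nagasaki, Osaka.
Then their neighbours: Okayama, Sendai.
Then next layer: Kyoto.
Nothing further is reachable.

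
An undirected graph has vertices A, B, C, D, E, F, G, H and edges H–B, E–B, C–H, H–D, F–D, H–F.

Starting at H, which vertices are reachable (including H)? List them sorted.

B, C, D, E, F, H

Start at H.
Its neighbours: B, C, D, F.
Then their neighbours: E.
Nothing further is reachable.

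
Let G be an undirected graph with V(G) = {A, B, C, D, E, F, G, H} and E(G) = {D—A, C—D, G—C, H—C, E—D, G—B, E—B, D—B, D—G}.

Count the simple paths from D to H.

4

D–B–G–C–H
D–C–H
D–E–B–G–C–H
D–G–C–H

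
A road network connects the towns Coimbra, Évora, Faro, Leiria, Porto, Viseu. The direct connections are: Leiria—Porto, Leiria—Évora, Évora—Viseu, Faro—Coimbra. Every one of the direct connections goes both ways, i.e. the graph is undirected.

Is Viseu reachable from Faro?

No

Explore from Faro.
Distance 1: reach Coimbra.
The search is exhausted without reaching Viseu; it lies in a different component.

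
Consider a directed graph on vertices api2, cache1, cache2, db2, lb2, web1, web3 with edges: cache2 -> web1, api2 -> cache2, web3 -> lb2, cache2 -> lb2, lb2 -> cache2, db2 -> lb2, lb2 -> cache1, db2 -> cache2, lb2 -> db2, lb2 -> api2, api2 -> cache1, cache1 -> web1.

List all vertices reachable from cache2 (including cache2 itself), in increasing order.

Start at cache2.
Its neighbours: lb2, web1.
Then their neighbours: api2, cache1, db2.
Nothing further is reachable.

api2, cache1, cache2, db2, lb2, web1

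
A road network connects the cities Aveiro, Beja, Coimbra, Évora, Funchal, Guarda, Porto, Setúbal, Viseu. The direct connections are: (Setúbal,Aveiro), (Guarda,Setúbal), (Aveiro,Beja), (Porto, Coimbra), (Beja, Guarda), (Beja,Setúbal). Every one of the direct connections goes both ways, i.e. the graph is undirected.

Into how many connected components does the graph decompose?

5

From Aveiro: component {Aveiro, Beja, Guarda, Setúbal}.
From Coimbra: component {Coimbra, Porto}.
From Évora: component {Évora}.
From Funchal: component {Funchal}.
From Viseu: component {Viseu}.
That's 5 components.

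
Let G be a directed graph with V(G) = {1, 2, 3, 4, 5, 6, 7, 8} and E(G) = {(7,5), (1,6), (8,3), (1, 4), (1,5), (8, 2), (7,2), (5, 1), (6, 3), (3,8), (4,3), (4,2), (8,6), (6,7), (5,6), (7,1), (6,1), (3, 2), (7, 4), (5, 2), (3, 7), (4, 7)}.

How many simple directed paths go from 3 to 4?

8

3→7→1→4
3→7→4
3→7→5→1→4
3→7→5→6→1→4
3→8→6→1→4
3→8→6→7→1→4
3→8→6→7→4
3→8→6→7→5→1→4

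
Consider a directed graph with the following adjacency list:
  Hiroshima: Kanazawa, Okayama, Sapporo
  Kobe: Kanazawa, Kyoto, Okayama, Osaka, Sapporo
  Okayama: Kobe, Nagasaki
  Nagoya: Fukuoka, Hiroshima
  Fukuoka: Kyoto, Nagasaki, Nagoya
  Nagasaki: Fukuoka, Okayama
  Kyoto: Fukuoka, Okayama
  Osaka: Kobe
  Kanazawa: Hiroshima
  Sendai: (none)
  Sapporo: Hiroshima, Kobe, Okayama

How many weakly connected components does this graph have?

From Fukuoka: component {Fukuoka, Hiroshima, Kanazawa, Kobe, Kyoto, Nagasaki, Nagoya, Okayama, Osaka, Sapporo}.
From Sendai: component {Sendai}.
That's 2 components.

2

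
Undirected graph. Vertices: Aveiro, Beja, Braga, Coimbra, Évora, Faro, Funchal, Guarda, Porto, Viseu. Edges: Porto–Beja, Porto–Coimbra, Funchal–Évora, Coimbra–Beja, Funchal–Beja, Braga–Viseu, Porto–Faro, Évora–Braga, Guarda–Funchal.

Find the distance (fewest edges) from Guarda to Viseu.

4

Distance 0: Guarda.
Distance 1: Funchal.
Distance 2: Beja, Évora.
Distance 3: Braga, Coimbra, Porto.
Distance 4: Faro, Viseu — contains Viseu.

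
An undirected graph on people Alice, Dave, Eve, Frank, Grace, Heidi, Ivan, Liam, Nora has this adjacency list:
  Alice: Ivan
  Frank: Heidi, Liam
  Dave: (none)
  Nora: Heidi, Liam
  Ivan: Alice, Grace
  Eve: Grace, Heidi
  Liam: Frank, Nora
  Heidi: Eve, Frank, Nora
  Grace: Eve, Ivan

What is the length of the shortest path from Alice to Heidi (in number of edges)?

Distance 0: Alice.
Distance 1: Ivan.
Distance 2: Grace.
Distance 3: Eve.
Distance 4: Heidi — contains Heidi.

4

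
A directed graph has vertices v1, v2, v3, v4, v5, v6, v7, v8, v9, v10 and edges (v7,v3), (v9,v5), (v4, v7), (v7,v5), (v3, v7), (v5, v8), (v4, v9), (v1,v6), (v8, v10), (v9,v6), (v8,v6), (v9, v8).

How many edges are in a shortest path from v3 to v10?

4

Distance 0: v3.
Distance 1: v7.
Distance 2: v5.
Distance 3: v8.
Distance 4: v6, v10 — contains v10.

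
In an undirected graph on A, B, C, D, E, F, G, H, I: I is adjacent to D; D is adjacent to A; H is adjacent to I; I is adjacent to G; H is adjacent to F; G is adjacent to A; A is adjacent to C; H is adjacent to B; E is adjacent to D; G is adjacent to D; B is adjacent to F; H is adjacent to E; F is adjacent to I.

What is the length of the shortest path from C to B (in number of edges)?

5

Distance 0: C.
Distance 1: A.
Distance 2: D, G.
Distance 3: E, I.
Distance 4: F, H.
Distance 5: B — contains B.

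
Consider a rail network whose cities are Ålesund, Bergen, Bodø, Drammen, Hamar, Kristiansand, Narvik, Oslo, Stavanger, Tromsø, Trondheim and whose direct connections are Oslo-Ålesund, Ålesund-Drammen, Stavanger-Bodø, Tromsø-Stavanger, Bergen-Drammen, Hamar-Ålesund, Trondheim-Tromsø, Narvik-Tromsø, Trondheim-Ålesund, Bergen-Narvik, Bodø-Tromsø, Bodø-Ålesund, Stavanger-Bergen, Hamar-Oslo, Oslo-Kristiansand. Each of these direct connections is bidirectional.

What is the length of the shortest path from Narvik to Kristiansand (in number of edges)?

Distance 0: Narvik.
Distance 1: Bergen, Tromsø.
Distance 2: Bodø, Drammen, Stavanger, Trondheim.
Distance 3: Ålesund.
Distance 4: Hamar, Oslo.
Distance 5: Kristiansand — contains Kristiansand.

5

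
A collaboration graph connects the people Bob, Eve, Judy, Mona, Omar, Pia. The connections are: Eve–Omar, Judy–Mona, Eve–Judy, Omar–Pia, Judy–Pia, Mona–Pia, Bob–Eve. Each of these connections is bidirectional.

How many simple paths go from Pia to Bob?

Pia–Judy–Eve–Bob
Pia–Mona–Judy–Eve–Bob
Pia–Omar–Eve–Bob

3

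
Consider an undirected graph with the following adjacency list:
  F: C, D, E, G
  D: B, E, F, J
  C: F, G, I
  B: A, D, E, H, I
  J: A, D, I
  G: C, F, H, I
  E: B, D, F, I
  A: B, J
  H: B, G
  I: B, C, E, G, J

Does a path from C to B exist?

Yes

Explore from C.
Distance 1: reach F, G, I.
Distance 2: reach B, D, E, H, J.
Found B.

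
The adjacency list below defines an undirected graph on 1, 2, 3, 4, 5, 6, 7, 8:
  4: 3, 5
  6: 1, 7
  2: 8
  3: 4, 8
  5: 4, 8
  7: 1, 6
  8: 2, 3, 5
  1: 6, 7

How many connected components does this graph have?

2

From 1: component {1, 6, 7}.
From 2: component {2, 3, 4, 5, 8}.
That's 2 components.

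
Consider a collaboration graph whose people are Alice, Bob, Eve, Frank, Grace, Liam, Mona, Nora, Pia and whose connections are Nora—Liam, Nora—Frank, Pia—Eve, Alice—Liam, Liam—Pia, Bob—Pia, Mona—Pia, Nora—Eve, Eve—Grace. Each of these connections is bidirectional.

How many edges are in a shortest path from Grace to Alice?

Distance 0: Grace.
Distance 1: Eve.
Distance 2: Nora, Pia.
Distance 3: Bob, Frank, Liam, Mona.
Distance 4: Alice — contains Alice.

4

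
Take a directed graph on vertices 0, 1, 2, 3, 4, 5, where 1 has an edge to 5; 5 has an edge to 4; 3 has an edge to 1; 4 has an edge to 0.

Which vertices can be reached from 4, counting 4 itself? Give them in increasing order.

Start at 4.
Its neighbours: 0.
Nothing further is reachable.

0, 4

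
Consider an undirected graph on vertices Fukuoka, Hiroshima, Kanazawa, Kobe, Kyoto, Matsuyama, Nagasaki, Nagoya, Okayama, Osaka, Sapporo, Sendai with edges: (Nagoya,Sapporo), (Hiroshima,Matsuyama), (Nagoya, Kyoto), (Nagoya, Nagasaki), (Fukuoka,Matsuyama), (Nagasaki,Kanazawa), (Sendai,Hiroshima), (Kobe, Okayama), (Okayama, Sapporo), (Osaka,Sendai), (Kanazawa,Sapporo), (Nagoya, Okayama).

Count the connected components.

2

From Fukuoka: component {Fukuoka, Hiroshima, Matsuyama, Osaka, Sendai}.
From Kanazawa: component {Kanazawa, Kobe, Kyoto, Nagasaki, Nagoya, Okayama, Sapporo}.
That's 2 components.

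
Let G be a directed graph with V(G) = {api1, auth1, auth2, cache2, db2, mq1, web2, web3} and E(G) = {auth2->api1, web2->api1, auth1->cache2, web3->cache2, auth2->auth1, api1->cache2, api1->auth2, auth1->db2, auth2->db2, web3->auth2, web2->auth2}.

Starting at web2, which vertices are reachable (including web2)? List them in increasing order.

Start at web2.
Its neighbours: api1, auth2.
Then their neighbours: auth1, cache2, db2.
Nothing further is reachable.

api1, auth1, auth2, cache2, db2, web2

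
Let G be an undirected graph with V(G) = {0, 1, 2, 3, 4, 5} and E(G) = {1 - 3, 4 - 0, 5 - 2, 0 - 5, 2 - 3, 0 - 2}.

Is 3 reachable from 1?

Explore from 1.
Distance 1: reach 3.
Found 3.

Yes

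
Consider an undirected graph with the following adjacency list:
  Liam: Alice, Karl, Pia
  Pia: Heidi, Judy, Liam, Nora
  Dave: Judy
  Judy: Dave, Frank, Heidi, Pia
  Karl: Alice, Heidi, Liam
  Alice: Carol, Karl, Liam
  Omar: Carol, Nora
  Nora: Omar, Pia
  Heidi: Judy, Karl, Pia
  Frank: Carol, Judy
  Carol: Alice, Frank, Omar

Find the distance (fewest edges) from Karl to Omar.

3

Distance 0: Karl.
Distance 1: Alice, Heidi, Liam.
Distance 2: Carol, Judy, Pia.
Distance 3: Dave, Frank, Nora, Omar — contains Omar.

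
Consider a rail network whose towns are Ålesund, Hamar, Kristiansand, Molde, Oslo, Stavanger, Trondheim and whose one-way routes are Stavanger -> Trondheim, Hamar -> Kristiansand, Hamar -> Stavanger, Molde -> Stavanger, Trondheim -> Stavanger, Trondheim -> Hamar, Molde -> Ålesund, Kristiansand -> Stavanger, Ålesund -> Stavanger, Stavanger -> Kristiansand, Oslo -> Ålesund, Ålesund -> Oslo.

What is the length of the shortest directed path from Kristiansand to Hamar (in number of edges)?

Distance 0: Kristiansand.
Distance 1: Stavanger.
Distance 2: Trondheim.
Distance 3: Hamar — contains Hamar.

3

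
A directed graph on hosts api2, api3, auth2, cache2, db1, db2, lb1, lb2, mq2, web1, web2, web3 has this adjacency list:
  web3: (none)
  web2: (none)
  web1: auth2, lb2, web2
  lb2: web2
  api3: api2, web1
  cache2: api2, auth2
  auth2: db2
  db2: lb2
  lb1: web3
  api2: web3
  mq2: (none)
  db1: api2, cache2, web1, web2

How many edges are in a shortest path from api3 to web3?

2

Distance 0: api3.
Distance 1: api2, web1.
Distance 2: auth2, lb2, web2, web3 — contains web3.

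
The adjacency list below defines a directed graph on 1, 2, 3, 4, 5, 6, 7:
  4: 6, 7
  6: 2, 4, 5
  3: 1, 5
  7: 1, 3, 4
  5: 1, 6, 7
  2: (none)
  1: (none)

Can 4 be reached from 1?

No

1 has no outgoing edges, so nothing is reachable from it.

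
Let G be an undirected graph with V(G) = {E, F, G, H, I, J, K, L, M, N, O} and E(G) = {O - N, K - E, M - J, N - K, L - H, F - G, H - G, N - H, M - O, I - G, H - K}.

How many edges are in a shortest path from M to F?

5

Distance 0: M.
Distance 1: J, O.
Distance 2: N.
Distance 3: H, K.
Distance 4: E, G, L.
Distance 5: F, I — contains F.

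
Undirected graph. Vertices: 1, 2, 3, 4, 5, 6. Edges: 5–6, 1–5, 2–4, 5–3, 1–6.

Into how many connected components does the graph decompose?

2

From 1: component {1, 3, 5, 6}.
From 2: component {2, 4}.
That's 2 components.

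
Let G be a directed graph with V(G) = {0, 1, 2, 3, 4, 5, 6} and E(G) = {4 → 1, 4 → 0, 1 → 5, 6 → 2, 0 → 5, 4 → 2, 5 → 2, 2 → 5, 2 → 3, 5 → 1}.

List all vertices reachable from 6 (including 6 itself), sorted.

Start at 6.
Its neighbours: 2.
Then their neighbours: 3, 5.
Then next layer: 1.
Nothing further is reachable.

1, 2, 3, 5, 6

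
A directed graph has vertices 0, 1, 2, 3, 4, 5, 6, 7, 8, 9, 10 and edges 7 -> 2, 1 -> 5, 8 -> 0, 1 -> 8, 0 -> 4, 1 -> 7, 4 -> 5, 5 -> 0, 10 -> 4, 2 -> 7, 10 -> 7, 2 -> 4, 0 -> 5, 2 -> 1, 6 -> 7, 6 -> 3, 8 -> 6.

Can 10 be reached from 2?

Explore from 2.
Distance 1: reach 1, 4, 7.
Distance 2: reach 5, 8.
Distance 3: reach 0, 6.
Distance 4: reach 3.
The search from 2 is exhausted; no directed path reaches 10.

No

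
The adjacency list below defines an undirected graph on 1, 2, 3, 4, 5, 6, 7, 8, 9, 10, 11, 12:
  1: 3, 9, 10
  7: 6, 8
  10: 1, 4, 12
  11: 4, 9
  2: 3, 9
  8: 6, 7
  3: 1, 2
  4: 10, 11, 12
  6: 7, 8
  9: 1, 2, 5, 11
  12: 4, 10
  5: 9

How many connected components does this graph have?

2

From 1: component {1, 2, 3, 4, 5, 9, 10, 11, 12}.
From 6: component {6, 7, 8}.
That's 2 components.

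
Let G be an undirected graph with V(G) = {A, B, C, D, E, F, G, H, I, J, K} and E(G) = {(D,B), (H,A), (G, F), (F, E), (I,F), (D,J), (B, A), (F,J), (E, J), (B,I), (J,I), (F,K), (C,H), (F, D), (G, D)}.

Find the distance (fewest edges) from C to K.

Distance 0: C.
Distance 1: H.
Distance 2: A.
Distance 3: B.
Distance 4: D, I.
Distance 5: F, G, J.
Distance 6: E, K — contains K.

6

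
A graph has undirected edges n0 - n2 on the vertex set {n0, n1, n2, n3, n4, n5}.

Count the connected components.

5

From n0: component {n0, n2}.
From n1: component {n1}.
From n3: component {n3}.
From n4: component {n4}.
From n5: component {n5}.
That's 5 components.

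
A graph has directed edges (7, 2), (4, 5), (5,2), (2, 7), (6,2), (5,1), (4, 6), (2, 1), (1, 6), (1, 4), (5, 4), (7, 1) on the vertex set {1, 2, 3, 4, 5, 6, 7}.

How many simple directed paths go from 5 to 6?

7

5→1→4→6
5→1→6
5→2→1→4→6
5→2→1→6
5→2→7→1→4→6
5→2→7→1→6
5→4→6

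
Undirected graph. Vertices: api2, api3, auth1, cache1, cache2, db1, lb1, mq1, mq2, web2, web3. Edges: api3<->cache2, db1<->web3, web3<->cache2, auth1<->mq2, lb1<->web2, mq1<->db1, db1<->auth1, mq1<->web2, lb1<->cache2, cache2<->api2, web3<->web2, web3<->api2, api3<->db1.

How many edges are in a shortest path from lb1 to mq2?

5

Distance 0: lb1.
Distance 1: cache2, web2.
Distance 2: api2, api3, mq1, web3.
Distance 3: db1.
Distance 4: auth1.
Distance 5: mq2 — contains mq2.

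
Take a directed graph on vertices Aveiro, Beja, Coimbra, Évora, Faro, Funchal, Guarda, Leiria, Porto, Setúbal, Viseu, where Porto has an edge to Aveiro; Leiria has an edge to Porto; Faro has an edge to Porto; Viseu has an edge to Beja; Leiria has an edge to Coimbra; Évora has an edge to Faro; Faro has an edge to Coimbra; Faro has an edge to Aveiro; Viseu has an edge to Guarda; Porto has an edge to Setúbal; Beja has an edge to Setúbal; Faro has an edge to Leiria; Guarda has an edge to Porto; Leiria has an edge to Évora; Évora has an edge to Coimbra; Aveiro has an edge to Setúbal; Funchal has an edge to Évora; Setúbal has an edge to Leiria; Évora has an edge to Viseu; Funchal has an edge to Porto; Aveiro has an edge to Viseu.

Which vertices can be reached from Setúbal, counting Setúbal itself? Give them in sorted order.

Aveiro, Beja, Coimbra, Évora, Faro, Guarda, Leiria, Porto, Setúbal, Viseu

Start at Setúbal.
Its neighbours: Leiria.
Then their neighbours: Coimbra, Évora, Porto.
Then next layer: Aveiro, Faro, Viseu.
Then next layer: Beja, Guarda.
Nothing further is reachable.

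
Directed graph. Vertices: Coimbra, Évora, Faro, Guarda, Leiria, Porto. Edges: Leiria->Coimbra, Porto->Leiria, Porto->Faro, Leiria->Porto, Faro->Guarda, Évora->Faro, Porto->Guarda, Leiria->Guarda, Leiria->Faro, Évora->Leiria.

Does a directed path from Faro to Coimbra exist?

Explore from Faro.
Distance 1: reach Guarda.
The search from Faro is exhausted; no directed path reaches Coimbra.

No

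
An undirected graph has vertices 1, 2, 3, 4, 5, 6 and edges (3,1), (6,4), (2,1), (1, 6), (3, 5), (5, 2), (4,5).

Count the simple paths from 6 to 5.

3

6–1–2–5
6–1–3–5
6–4–5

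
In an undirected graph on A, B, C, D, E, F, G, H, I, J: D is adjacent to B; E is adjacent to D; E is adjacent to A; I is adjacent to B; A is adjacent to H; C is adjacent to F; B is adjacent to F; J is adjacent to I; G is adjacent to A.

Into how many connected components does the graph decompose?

From A: component {A, B, C, D, E, F, G, H, I, J}.
That's 1 component.

1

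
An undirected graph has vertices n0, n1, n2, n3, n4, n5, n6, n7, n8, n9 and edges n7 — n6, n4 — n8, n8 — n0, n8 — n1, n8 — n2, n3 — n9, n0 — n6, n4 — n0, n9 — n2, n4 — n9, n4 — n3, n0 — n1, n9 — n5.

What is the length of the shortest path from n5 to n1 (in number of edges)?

Distance 0: n5.
Distance 1: n9.
Distance 2: n2, n3, n4.
Distance 3: n0, n8.
Distance 4: n1, n6 — contains n1.

4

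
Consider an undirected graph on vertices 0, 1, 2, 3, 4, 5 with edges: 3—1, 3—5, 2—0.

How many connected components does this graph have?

From 0: component {0, 2}.
From 1: component {1, 3, 5}.
From 4: component {4}.
That's 3 components.

3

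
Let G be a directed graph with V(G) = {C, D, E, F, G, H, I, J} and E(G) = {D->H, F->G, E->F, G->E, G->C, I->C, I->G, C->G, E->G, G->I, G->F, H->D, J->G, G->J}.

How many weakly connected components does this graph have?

2

From C: component {C, E, F, G, I, J}.
From D: component {D, H}.
That's 2 components.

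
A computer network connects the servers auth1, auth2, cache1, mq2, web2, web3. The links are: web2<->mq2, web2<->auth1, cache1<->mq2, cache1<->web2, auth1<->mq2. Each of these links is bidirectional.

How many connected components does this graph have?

3

From auth1: component {auth1, cache1, mq2, web2}.
From auth2: component {auth2}.
From web3: component {web3}.
That's 3 components.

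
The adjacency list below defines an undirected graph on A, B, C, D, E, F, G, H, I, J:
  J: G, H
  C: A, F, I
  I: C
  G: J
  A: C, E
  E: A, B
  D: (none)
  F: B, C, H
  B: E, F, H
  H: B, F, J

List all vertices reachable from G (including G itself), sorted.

Start at G.
Its neighbours: J.
Then their neighbours: H.
Then next layer: B, F.
Then next layer: C, E.
Then next layer: A, I.
Nothing further is reachable.

A, B, C, E, F, G, H, I, J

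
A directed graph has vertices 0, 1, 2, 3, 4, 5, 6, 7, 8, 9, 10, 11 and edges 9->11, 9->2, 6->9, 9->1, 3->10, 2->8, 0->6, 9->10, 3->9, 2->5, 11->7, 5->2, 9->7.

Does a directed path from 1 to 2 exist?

No

1 has no outgoing edges, so nothing is reachable from it.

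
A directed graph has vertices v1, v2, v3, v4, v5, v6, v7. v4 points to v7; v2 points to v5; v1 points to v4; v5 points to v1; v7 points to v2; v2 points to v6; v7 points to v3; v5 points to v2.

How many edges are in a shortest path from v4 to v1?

Distance 0: v4.
Distance 1: v7.
Distance 2: v2, v3.
Distance 3: v5, v6.
Distance 4: v1 — contains v1.

4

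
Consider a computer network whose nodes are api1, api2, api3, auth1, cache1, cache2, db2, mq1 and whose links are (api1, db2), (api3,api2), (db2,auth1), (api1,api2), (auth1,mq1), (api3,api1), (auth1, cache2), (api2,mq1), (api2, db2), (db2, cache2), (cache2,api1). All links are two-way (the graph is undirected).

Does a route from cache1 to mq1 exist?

cache1 has no edges, so nothing is reachable from it.

No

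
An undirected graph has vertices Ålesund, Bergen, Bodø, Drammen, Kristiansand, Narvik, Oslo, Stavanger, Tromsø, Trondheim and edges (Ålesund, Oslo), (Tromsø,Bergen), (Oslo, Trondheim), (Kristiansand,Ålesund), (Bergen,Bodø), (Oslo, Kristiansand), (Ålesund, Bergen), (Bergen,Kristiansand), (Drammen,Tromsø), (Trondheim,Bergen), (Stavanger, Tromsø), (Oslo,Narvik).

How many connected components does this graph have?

1

From Ålesund: component {Ålesund, Bergen, Bodø, Drammen, Kristiansand, Narvik, Oslo, Stavanger, Tromsø, Trondheim}.
That's 1 component.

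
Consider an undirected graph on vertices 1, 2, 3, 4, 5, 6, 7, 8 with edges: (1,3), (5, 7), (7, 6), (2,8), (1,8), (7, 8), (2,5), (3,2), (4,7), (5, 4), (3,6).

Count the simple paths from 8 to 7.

7

8–1–3–2–5–4–7
8–1–3–2–5–7
8–1–3–6–7
8–2–3–6–7
8–2–5–4–7
8–2–5–7
8–7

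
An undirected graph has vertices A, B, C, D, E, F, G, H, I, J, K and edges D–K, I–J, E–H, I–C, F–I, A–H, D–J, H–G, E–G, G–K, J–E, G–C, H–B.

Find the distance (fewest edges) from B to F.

5

Distance 0: B.
Distance 1: H.
Distance 2: A, E, G.
Distance 3: C, J, K.
Distance 4: D, I.
Distance 5: F — contains F.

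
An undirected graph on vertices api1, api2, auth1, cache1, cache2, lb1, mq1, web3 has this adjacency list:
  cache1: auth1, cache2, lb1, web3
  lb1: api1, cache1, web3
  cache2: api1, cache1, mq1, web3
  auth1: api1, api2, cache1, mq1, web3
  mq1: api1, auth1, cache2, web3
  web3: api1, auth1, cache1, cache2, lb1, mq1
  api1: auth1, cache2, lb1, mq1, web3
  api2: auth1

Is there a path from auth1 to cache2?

Yes

Explore from auth1.
Distance 1: reach api1, api2, cache1, mq1, web3.
Distance 2: reach cache2, lb1.
Found cache2.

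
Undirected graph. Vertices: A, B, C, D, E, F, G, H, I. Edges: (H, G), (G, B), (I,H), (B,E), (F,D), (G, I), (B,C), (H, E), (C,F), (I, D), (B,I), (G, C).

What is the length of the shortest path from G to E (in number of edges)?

2

Distance 0: G.
Distance 1: B, C, H, I.
Distance 2: D, E, F — contains E.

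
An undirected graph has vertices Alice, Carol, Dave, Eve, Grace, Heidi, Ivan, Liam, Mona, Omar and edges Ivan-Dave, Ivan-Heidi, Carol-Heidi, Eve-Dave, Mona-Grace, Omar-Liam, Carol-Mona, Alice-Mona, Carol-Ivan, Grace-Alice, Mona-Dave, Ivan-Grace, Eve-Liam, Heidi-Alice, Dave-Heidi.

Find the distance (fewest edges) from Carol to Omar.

Distance 0: Carol.
Distance 1: Heidi, Ivan, Mona.
Distance 2: Alice, Dave, Grace.
Distance 3: Eve.
Distance 4: Liam.
Distance 5: Omar — contains Omar.

5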